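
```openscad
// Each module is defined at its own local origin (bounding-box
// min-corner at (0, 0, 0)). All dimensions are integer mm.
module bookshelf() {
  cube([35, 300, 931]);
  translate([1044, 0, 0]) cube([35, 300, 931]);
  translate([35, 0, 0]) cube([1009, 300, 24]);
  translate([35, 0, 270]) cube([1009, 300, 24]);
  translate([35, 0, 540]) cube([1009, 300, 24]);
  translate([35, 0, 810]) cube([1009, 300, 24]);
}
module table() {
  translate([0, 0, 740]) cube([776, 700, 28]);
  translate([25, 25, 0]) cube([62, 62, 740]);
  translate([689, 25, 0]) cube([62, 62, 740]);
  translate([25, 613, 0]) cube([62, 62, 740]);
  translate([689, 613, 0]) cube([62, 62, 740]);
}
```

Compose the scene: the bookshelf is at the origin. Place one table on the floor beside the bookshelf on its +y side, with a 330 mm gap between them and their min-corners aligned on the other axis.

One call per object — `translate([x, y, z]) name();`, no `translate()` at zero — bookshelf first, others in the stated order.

bookshelf();
translate([0, 630, 0]) table();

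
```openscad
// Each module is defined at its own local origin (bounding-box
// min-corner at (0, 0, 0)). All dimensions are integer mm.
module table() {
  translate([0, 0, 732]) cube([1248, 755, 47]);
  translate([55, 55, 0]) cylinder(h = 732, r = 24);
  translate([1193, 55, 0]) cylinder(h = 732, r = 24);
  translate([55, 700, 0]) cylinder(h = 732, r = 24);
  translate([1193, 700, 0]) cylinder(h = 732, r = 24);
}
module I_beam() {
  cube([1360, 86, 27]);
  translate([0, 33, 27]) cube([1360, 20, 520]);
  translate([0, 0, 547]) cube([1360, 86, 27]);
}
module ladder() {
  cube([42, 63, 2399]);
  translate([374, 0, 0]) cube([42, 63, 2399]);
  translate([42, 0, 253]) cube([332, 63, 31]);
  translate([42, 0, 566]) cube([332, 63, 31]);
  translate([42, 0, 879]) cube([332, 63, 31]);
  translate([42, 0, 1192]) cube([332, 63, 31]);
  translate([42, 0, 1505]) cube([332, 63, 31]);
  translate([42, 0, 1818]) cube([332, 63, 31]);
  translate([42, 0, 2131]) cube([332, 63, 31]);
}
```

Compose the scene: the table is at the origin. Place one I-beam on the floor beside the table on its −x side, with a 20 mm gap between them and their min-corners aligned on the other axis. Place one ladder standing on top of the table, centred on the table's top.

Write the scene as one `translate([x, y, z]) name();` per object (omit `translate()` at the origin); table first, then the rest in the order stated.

table();
translate([-1380, 0, 0]) I_beam();
translate([416, 346, 779]) ladder();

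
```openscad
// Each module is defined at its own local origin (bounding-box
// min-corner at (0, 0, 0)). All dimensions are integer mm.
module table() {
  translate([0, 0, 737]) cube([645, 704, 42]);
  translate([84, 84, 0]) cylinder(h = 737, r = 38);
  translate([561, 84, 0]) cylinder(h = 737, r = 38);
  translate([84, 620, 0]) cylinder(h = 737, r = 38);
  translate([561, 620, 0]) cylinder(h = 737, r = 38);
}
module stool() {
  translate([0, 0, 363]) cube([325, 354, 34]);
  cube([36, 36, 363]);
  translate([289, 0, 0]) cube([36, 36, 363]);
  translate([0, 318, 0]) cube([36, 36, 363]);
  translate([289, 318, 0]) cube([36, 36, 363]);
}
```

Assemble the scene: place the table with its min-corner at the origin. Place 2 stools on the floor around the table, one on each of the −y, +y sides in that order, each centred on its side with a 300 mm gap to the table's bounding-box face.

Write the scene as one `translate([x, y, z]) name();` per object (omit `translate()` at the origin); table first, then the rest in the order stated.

table();
translate([160, -654, 0]) stool();
translate([160, 1004, 0]) stool();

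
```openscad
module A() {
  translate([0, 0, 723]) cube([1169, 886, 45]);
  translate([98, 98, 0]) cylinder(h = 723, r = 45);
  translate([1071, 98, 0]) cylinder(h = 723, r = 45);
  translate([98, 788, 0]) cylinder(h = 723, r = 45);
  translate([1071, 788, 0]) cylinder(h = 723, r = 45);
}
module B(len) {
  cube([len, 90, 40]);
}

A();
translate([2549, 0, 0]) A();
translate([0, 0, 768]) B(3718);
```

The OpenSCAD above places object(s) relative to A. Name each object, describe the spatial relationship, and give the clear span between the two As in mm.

Second table starts at x = 2549; first ends at x = 1169; clear span = 2549 − 1169 = 1380 mm.

A is a table. B is a beam. A beam spans the tops of two tables. The clear span between the two tables is 1380 mm.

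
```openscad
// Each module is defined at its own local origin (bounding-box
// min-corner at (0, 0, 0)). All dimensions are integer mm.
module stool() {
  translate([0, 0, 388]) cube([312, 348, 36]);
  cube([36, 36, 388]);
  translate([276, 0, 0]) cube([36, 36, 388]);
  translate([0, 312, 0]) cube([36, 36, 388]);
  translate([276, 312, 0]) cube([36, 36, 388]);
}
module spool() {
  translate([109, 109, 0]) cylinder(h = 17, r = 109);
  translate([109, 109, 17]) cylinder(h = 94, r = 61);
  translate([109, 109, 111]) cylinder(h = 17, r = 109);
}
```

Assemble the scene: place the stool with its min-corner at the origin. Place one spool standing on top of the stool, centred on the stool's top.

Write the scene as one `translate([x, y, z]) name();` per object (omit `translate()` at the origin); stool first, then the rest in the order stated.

stool();
translate([47, 65, 424]) spool();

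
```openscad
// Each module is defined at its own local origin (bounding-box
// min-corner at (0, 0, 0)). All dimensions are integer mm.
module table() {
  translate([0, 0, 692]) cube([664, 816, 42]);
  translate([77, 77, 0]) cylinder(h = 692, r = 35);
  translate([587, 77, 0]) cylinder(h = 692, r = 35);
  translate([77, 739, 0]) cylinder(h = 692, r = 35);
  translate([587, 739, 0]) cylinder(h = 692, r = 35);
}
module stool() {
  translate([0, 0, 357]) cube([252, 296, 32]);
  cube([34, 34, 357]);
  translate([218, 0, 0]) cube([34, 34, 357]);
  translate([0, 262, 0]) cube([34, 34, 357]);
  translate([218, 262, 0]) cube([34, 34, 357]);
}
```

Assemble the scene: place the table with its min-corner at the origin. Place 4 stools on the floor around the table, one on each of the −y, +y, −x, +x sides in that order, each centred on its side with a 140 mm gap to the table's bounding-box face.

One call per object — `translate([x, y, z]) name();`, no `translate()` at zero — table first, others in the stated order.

table();
translate([206, -436, 0]) stool();
translate([206, 956, 0]) stool();
translate([-392, 260, 0]) stool();
translate([804, 260, 0]) stool();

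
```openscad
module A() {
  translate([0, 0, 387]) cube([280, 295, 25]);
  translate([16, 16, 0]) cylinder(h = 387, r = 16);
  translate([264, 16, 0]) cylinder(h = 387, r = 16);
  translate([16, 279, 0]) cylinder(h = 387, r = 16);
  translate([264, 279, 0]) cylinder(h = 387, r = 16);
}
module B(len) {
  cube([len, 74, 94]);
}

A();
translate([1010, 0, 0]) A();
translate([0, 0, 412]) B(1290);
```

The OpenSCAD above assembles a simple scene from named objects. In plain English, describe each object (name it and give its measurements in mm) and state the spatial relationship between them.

A is a simple wooden stool: a rectangular seat 280 mm (x) by 295 mm (y), 25 mm thick, top face at z = 412 mm, on four round legs, each 32 mm in diameter. The legs rest on z = 0, each leg's axis is inset half a diameter from the nearest pair of seat edges (so the leg's bounding box is flush with the corner).

B is a rectangular beam 1290 mm long (x), 74 mm deep (y), 94 mm thick (z).

The beam spans the tops of two stools placed 730 mm apart, resting at z = 412 mm.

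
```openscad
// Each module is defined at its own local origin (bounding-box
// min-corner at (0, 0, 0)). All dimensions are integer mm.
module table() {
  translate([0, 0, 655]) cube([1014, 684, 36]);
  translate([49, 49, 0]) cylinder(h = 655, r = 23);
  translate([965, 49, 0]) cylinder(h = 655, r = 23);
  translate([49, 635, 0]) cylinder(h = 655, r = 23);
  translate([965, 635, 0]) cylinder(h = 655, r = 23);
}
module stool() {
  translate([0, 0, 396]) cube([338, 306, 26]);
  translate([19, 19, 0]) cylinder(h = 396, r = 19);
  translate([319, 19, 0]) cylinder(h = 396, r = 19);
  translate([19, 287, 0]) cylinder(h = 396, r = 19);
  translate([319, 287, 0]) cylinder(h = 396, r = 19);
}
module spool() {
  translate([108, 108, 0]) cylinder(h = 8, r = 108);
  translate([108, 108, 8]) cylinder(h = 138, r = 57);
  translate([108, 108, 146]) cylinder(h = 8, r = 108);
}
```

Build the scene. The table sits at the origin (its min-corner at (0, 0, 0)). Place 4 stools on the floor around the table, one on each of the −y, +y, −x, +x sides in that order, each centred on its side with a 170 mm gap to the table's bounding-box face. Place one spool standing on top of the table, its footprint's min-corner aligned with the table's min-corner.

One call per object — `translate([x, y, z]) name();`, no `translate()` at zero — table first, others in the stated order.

table();
translate([338, -476, 0]) stool();
translate([338, 854, 0]) stool();
translate([-508, 189, 0]) stool();
translate([1184, 189, 0]) stool();
translate([0, 0, 691]) spool();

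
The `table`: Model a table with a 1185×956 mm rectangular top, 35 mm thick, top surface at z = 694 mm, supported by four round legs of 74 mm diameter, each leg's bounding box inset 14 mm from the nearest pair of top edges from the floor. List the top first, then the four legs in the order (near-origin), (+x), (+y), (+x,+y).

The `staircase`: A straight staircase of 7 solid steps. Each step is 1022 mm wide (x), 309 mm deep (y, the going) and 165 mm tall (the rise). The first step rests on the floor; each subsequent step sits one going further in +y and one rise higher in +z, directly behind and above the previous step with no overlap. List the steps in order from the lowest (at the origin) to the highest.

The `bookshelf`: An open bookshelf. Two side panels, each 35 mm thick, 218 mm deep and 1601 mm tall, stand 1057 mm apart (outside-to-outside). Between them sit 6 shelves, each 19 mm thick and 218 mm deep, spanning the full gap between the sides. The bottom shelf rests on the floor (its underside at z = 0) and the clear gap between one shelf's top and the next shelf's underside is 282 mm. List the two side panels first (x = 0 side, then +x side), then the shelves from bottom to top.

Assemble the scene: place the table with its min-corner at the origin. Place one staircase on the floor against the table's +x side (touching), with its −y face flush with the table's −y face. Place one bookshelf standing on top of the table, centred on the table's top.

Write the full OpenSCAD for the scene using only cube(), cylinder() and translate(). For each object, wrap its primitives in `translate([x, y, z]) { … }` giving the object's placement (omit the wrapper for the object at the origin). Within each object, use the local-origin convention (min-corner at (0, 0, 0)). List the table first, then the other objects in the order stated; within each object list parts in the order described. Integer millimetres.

translate([0, 0, 659]) cube([1185, 956, 35]);
translate([51, 51, 0]) cylinder(h = 659, r = 37);
translate([1134, 51, 0]) cylinder(h = 659, r = 37);
translate([51, 905, 0]) cylinder(h = 659, r = 37);
translate([1134, 905, 0]) cylinder(h = 659, r = 37);
translate([1185, 0, 0]) {
  cube([1022, 309, 165]);
  translate([0, 309, 165]) cube([1022, 309, 165]);
  translate([0, 618, 330]) cube([1022, 309, 165]);
  translate([0, 927, 495]) cube([1022, 309, 165]);
  translate([0, 1236, 660]) cube([1022, 309, 165]);
  translate([0, 1545, 825]) cube([1022, 309, 165]);
  translate([0, 1854, 990]) cube([1022, 309, 165]);
}
translate([64, 369, 694]) {
  cube([35, 218, 1601]);
  translate([1022, 0, 0]) cube([35, 218, 1601]);
  translate([35, 0, 0]) cube([987, 218, 19]);
  translate([35, 0, 301]) cube([987, 218, 19]);
  translate([35, 0, 602]) cube([987, 218, 19]);
  translate([35, 0, 903]) cube([987, 218, 19]);
  translate([35, 0, 1204]) cube([987, 218, 19]);
  translate([35, 0, 1505]) cube([987, 218, 19]);
}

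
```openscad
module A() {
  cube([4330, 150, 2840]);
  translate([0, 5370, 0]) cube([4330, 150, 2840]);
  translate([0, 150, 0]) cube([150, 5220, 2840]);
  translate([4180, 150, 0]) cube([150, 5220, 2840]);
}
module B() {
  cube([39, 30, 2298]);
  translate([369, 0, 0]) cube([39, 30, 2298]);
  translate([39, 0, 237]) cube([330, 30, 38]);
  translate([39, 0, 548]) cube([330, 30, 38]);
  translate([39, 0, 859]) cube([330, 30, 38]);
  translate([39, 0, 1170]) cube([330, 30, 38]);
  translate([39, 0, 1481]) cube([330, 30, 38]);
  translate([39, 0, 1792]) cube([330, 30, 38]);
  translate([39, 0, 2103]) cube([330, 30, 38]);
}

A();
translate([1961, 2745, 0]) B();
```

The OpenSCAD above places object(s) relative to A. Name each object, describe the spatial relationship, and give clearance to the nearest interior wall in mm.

Clearances: x = 1811, y = 2595; minimum 1811 mm.

A is a house frame. B is a ladder. The ladder sits inside the house frame, centred. The clearance to the nearest interior wall is 1811 mm.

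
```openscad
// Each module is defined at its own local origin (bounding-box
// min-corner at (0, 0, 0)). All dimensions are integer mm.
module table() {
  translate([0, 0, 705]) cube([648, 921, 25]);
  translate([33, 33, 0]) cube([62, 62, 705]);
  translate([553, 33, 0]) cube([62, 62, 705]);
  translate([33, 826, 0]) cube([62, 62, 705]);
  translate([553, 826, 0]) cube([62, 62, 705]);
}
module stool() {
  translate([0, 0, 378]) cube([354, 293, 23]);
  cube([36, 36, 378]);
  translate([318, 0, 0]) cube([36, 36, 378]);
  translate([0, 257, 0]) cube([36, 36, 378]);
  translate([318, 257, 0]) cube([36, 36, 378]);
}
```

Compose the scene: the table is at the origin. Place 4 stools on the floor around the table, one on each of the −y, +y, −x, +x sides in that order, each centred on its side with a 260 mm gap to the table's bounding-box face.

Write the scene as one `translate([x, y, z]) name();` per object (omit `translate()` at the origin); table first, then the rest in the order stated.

table();
translate([147, -553, 0]) stool();
translate([147, 1181, 0]) stool();
translate([-614, 314, 0]) stool();
translate([908, 314, 0]) stool();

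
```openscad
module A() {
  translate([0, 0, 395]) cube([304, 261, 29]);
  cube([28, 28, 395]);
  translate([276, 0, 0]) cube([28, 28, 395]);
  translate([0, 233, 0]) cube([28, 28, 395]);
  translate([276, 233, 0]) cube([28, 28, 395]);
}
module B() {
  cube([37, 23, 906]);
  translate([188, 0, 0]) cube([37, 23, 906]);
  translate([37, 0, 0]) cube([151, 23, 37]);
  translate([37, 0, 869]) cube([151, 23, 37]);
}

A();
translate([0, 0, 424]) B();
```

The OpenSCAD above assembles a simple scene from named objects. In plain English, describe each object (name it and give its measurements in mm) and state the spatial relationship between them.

A is a four-legged stool. The seat is 304×261 mm, 29 mm thick, top at z = 424 mm. It stands on four square legs, each 28×28 mm in cross-section, from z = 0 to the seat underside, each flush with a corner of the seat.

B is a picture frame with a 151×832 mm rectangular opening (x by z) and a uniform 37 mm border on every side. Frame depth is 23 mm along y. It is built from two vertical stiles running the full outside height and two horizontal rails spanning the gap between the stiles.

The picture frame is on top of the stool.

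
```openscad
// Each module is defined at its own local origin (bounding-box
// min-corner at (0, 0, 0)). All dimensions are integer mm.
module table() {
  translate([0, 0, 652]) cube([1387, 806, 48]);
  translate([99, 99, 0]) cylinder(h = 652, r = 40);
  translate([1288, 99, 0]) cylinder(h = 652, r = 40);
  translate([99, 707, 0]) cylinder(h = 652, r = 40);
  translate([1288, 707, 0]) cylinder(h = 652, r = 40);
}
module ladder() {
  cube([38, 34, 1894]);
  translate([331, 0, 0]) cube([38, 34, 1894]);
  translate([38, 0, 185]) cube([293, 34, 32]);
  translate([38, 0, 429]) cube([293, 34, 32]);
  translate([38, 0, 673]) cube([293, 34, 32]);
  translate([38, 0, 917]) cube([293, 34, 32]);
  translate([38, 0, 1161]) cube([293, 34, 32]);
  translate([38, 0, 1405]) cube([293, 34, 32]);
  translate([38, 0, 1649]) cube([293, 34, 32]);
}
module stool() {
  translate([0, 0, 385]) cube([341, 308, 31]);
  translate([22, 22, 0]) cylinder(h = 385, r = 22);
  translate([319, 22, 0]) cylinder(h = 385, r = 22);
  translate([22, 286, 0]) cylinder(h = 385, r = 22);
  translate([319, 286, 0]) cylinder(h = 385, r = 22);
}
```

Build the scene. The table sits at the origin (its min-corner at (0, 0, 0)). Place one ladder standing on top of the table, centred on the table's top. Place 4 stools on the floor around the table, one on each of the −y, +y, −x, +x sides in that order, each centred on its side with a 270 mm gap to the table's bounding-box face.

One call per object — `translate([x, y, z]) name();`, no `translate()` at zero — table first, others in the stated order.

table();
translate([509, 386, 700]) ladder();
translate([523, -578, 0]) stool();
translate([523, 1076, 0]) stool();
translate([-611, 249, 0]) stool();
translate([1657, 249, 0]) stool();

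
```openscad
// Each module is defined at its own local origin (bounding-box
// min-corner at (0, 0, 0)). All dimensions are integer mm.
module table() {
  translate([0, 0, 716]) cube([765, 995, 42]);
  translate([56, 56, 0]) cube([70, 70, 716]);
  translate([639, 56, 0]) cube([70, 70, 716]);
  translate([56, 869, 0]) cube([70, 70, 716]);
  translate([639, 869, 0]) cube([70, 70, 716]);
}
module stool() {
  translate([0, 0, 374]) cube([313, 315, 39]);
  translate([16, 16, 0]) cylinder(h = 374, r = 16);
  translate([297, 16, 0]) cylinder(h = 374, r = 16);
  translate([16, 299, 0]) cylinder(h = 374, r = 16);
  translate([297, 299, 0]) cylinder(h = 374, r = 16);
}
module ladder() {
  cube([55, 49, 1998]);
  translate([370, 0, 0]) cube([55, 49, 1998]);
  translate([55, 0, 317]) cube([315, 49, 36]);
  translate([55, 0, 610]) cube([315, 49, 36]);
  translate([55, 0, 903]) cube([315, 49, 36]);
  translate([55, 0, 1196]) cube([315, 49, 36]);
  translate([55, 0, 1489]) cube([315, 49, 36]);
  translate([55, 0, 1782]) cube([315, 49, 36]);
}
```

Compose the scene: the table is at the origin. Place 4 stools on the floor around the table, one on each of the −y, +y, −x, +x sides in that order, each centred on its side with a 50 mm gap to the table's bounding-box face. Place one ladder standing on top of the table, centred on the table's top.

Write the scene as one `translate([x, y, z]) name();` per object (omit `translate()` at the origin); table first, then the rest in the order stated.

table();
translate([226, -365, 0]) stool();
translate([226, 1045, 0]) stool();
translate([-363, 340, 0]) stool();
translate([815, 340, 0]) stool();
translate([170, 473, 758]) ladder();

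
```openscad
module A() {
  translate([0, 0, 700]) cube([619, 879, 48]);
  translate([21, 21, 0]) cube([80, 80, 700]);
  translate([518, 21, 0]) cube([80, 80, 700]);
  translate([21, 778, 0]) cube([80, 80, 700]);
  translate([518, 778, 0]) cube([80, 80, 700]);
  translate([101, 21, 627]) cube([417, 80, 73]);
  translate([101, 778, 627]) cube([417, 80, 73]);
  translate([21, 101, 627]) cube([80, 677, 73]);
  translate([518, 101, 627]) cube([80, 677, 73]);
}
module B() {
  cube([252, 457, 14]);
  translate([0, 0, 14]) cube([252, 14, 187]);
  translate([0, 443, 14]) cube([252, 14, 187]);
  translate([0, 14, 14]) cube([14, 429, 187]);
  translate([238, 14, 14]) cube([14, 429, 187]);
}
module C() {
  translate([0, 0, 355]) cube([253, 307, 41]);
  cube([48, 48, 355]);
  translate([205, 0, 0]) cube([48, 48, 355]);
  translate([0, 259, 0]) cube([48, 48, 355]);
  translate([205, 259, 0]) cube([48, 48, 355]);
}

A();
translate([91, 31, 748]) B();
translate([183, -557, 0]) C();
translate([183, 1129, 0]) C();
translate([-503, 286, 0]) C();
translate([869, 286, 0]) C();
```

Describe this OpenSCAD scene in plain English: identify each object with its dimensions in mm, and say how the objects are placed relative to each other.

A is a table with a 619×879 mm rectangular top, 48 mm thick, top surface at z = 748 mm, supported by four 80×80 mm square legs, each inset 21 mm from the nearest pair of top edges, running from the floor. Four apron rails, 80 mm thick and 73 mm tall, run between adjacent legs with their top edges flush with the underside of the top and their outer faces flush with the legs' outer faces.

B is an open-topped rectangular box: outside dimensions 252×457×201 mm, with a uniform wall and base thickness of 14 mm. The base is a full 252×457 slab on the floor; four walls sit on top of the base. The front and back walls (the −y and +y sides) span the full width; the two side walls fit between them.

C is a simple wooden stool: a rectangular seat 253 mm (x) by 307 mm (y), 41 mm thick, top face at z = 396 mm, on four square legs, each 48×48 mm in cross-section. The legs rest on z = 0, each flush with a corner of the seat.

The open box is on top of the table. Four stools sit around the table at the −y, +y, −x, +x sides.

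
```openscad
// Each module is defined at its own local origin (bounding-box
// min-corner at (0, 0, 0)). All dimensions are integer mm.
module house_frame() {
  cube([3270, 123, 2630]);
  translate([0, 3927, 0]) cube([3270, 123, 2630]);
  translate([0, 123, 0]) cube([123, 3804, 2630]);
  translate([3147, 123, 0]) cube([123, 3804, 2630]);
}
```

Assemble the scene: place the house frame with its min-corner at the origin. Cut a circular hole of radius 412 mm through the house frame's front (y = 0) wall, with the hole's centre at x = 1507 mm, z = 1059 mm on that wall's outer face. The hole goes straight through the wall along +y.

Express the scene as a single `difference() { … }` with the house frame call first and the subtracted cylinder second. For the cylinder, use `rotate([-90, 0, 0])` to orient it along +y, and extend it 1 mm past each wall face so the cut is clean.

difference() {
  house_frame();
  translate([1507, -1, 1059]) rotate([-90, 0, 0]) cylinder(h = 125, r = 412);
}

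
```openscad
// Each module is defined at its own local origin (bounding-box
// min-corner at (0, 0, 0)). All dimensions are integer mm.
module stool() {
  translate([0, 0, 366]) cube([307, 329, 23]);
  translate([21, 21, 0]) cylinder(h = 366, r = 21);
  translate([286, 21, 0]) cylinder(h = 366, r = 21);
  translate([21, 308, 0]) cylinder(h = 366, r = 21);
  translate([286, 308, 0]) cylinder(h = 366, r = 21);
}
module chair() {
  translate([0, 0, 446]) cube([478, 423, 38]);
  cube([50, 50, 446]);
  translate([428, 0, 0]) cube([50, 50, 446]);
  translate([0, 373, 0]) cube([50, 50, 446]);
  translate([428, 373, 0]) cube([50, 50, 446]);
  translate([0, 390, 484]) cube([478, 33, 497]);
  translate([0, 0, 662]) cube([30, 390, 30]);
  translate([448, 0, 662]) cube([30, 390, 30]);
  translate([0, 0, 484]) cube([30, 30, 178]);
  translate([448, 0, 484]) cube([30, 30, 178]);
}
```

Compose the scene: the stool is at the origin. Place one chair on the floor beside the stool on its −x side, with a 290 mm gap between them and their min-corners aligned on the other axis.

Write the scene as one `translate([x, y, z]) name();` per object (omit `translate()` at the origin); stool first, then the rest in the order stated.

stool();
translate([-768, 0, 0]) chair();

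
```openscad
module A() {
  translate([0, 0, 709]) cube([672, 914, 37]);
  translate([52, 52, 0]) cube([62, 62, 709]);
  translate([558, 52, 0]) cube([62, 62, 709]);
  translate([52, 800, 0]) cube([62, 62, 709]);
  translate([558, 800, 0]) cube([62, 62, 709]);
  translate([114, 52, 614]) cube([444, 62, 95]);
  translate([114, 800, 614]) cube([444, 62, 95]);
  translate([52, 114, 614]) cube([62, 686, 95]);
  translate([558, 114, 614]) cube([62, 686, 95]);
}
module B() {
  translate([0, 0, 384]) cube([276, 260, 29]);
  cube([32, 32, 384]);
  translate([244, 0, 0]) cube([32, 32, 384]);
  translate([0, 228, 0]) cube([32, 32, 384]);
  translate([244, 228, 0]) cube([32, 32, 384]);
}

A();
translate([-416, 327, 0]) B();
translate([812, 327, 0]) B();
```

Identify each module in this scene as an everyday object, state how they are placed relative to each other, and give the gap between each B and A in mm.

A is a table. B is a stool. Two stools sit around the table at the −x, +x sides. The gap between each stool and the table is 140 mm.

Each stool's nearest face is 140 mm from the table's bounding box.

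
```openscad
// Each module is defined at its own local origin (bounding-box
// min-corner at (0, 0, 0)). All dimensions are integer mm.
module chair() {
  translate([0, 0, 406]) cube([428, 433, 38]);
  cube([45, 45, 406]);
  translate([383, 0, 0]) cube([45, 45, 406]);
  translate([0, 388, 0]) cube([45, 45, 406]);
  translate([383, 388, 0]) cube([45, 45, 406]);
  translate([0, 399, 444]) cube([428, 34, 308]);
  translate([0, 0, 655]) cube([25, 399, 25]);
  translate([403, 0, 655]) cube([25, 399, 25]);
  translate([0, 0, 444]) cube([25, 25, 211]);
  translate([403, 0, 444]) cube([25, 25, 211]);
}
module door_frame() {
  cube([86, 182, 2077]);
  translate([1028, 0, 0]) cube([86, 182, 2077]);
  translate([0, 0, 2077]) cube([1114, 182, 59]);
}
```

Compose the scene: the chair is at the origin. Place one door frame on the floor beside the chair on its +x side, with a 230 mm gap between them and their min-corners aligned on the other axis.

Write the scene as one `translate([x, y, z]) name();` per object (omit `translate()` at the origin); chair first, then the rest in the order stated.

chair();
translate([658, 0, 0]) door_frame();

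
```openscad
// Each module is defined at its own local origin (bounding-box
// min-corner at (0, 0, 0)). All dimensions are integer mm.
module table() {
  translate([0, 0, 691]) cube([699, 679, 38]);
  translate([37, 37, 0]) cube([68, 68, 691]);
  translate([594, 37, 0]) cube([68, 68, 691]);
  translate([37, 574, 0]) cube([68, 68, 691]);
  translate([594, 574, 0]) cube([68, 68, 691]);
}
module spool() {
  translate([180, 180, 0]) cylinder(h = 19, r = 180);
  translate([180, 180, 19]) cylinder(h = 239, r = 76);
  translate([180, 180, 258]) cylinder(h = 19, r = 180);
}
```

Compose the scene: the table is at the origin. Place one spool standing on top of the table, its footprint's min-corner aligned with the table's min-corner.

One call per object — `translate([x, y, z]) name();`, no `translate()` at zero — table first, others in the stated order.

table();
translate([0, 0, 729]) spool();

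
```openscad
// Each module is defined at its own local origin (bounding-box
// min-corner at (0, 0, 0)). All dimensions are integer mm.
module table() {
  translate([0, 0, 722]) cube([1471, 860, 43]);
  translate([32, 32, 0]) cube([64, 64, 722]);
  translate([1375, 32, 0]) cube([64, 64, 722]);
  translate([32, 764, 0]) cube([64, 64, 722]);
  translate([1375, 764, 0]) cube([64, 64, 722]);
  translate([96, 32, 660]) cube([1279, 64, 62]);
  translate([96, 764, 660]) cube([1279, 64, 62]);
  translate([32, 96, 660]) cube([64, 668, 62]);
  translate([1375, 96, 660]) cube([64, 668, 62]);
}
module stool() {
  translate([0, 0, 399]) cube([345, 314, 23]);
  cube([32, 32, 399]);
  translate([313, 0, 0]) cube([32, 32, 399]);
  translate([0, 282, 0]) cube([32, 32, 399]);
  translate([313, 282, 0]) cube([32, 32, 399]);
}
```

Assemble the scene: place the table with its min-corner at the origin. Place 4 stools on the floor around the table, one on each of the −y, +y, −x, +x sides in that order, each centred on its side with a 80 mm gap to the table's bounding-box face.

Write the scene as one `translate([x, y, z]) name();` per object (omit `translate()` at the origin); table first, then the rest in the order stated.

table();
translate([563, -394, 0]) stool();
translate([563, 940, 0]) stool();
translate([-425, 273, 0]) stool();
translate([1551, 273, 0]) stool();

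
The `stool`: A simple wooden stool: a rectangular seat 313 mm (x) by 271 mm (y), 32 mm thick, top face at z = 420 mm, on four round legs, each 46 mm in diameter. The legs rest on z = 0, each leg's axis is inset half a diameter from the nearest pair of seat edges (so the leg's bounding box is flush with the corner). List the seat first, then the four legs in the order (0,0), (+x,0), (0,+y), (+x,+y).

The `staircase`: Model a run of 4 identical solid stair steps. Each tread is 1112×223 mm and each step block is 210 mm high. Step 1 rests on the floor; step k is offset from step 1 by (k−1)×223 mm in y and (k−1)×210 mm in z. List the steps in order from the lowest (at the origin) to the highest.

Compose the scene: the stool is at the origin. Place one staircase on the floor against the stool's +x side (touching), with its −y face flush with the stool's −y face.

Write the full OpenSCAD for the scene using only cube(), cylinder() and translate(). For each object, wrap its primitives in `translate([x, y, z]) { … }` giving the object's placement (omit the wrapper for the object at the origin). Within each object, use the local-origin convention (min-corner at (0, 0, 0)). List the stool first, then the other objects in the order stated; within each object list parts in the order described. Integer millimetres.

translate([0, 0, 388]) cube([313, 271, 32]);
translate([23, 23, 0]) cylinder(h = 388, r = 23);
translate([290, 23, 0]) cylinder(h = 388, r = 23);
translate([23, 248, 0]) cylinder(h = 388, r = 23);
translate([290, 248, 0]) cylinder(h = 388, r = 23);
translate([313, 0, 0]) {
  cube([1112, 223, 210]);
  translate([0, 223, 210]) cube([1112, 223, 210]);
  translate([0, 446, 420]) cube([1112, 223, 210]);
  translate([0, 669, 630]) cube([1112, 223, 210]);
}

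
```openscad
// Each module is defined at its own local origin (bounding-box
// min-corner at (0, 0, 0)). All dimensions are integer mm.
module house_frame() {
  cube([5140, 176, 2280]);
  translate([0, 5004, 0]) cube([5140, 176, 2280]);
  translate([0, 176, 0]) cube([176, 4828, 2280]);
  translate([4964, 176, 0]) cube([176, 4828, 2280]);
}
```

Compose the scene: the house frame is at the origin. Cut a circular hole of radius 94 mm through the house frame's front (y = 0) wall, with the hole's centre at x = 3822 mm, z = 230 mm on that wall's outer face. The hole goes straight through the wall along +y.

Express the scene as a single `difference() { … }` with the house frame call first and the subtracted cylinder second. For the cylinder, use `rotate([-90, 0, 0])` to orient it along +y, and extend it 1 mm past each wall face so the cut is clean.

difference() {
  house_frame();
  translate([3822, -1, 230]) rotate([-90, 0, 0]) cylinder(h = 178, r = 94);
}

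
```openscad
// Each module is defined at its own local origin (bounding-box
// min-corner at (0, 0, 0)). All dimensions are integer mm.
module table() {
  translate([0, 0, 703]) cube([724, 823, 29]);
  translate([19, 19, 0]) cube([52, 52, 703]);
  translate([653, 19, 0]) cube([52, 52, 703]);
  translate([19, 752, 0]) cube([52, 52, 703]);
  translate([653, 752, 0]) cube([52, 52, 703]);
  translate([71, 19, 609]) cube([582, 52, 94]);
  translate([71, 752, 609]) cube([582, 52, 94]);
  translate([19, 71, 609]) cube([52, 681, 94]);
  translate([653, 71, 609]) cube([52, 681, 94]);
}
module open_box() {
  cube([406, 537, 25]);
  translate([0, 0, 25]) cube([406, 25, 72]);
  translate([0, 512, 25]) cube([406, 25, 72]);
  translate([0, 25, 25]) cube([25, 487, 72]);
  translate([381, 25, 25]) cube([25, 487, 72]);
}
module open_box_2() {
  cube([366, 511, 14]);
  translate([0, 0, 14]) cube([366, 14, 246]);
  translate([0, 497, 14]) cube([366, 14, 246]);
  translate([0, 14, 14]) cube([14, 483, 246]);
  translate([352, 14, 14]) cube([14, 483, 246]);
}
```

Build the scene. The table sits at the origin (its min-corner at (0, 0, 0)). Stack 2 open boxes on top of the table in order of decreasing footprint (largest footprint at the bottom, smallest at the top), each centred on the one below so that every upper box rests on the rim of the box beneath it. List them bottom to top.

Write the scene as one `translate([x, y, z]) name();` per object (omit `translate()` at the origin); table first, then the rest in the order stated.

table();
translate([159, 143, 732]) open_box();
translate([179, 156, 829]) open_box_2();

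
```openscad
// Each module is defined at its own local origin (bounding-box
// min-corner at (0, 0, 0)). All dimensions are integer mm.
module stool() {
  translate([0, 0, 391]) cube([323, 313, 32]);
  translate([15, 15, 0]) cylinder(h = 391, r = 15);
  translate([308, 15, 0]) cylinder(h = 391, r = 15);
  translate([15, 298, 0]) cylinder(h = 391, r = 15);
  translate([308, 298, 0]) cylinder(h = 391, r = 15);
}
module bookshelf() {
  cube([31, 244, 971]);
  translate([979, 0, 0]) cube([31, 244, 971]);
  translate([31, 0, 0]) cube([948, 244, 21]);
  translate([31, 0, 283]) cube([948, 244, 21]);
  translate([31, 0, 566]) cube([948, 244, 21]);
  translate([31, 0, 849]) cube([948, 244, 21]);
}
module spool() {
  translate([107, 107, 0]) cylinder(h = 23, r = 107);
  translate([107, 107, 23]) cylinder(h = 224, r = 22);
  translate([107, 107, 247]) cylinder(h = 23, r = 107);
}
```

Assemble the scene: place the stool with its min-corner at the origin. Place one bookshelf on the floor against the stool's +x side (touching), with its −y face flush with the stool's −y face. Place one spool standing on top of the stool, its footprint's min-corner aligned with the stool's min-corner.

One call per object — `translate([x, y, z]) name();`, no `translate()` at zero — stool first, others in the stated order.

stool();
translate([323, 0, 0]) bookshelf();
translate([0, 0, 423]) spool();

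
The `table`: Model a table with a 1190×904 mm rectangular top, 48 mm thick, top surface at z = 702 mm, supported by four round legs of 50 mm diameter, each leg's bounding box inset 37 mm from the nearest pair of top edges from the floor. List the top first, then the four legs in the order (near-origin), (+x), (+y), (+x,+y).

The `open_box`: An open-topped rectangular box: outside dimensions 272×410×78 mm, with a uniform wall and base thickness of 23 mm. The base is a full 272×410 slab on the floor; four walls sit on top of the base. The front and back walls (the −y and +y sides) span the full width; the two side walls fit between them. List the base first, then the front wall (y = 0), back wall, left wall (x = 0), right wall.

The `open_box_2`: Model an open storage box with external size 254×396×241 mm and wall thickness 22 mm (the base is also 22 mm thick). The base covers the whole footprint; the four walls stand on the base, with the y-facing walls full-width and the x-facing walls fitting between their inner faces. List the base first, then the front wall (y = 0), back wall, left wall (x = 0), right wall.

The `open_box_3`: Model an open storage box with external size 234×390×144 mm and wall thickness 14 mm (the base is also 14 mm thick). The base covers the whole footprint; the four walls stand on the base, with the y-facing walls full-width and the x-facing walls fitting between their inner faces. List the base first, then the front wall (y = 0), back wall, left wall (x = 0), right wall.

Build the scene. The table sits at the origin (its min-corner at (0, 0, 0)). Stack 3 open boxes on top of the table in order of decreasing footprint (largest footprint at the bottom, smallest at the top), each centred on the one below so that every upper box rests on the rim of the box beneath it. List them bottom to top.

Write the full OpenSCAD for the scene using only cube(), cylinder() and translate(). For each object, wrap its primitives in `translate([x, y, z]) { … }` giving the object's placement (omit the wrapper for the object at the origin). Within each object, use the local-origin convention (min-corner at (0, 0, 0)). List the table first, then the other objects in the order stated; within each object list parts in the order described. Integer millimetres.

translate([0, 0, 654]) cube([1190, 904, 48]);
translate([62, 62, 0]) cylinder(h = 654, r = 25);
translate([1128, 62, 0]) cylinder(h = 654, r = 25);
translate([62, 842, 0]) cylinder(h = 654, r = 25);
translate([1128, 842, 0]) cylinder(h = 654, r = 25);
translate([459, 247, 702]) {
  cube([272, 410, 23]);
  translate([0, 0, 23]) cube([272, 23, 55]);
  translate([0, 387, 23]) cube([272, 23, 55]);
  translate([0, 23, 23]) cube([23, 364, 55]);
  translate([249, 23, 23]) cube([23, 364, 55]);
}
translate([468, 254, 780]) {
  cube([254, 396, 22]);
  translate([0, 0, 22]) cube([254, 22, 219]);
  translate([0, 374, 22]) cube([254, 22, 219]);
  translate([0, 22, 22]) cube([22, 352, 219]);
  translate([232, 22, 22]) cube([22, 352, 219]);
}
translate([478, 257, 1021]) {
  cube([234, 390, 14]);
  translate([0, 0, 14]) cube([234, 14, 130]);
  translate([0, 376, 14]) cube([234, 14, 130]);
  translate([0, 14, 14]) cube([14, 362, 130]);
  translate([220, 14, 14]) cube([14, 362, 130]);
}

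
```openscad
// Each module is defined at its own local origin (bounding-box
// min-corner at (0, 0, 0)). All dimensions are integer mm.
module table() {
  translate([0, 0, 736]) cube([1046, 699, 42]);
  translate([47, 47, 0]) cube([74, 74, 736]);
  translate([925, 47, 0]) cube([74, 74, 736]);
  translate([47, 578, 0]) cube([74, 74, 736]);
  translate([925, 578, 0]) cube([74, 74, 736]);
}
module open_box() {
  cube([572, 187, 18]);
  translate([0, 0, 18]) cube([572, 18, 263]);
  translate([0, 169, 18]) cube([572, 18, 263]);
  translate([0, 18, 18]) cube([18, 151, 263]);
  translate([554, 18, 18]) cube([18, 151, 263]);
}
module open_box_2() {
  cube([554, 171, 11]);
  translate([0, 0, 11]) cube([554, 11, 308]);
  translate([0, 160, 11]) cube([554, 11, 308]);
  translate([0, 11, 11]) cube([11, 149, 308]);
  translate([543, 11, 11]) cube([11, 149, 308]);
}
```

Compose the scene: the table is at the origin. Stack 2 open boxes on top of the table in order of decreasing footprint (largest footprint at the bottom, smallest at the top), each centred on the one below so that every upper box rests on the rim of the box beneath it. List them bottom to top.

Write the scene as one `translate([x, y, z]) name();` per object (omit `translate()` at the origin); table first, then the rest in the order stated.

table();
translate([237, 256, 778]) open_box();
translate([246, 264, 1059]) open_box_2();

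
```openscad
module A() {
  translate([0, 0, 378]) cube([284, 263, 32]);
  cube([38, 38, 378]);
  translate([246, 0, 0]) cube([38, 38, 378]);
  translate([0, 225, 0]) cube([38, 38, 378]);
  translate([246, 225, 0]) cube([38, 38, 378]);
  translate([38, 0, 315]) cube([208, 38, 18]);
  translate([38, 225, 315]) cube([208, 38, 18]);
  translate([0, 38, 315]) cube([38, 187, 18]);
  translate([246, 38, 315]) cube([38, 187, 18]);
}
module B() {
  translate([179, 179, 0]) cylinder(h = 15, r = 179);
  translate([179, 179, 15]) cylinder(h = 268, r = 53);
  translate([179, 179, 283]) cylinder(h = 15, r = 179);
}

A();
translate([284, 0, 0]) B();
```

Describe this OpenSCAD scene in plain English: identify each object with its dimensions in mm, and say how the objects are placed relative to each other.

A is a simple wooden stool: a rectangular seat 284 mm (x) by 263 mm (y), 32 mm thick, top face at z = 410 mm, on four square legs, each 38×38 mm in cross-section. The legs rest on z = 0, each flush with a corner of the seat. Four stretchers, 38 mm wide and 18 mm tall, connect adjacent legs with their undersides at z = 315 mm, each running between the inner faces of the legs it joins and aligned with the legs' outer faces on the other axis.

B is a spool: two coaxial disc flanges of radius 179 mm and thickness 15 mm, joined by a core cylinder of radius 53 mm and height 268 mm. The lower flange rests on z = 0 and the three cylinders share a vertical axis.

The spool is against the stool's +x side, with their −y faces flush.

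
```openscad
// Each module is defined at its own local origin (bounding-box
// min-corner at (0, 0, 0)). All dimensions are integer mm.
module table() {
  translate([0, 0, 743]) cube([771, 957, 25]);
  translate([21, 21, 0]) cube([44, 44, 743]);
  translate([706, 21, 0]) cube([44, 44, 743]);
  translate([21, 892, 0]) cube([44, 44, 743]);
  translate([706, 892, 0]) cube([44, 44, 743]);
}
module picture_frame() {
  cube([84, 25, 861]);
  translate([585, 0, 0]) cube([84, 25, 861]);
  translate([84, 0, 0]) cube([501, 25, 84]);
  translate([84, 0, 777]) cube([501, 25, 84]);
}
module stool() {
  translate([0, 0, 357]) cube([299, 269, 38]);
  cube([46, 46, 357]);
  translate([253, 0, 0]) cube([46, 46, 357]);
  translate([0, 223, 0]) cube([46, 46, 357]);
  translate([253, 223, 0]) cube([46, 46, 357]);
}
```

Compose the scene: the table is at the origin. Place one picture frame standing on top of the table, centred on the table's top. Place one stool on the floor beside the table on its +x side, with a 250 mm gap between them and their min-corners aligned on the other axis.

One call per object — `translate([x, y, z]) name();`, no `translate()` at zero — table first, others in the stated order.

table();
translate([51, 466, 768]) picture_frame();
translate([1021, 0, 0]) stool();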